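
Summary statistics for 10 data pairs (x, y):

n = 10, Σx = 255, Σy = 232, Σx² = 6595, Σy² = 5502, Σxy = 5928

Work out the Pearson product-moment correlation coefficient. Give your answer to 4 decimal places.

0.1141

r = (nΣxy − ΣxΣy) / √[(nΣx² − (Σx)²)(nΣy² − (Σy)²)]
Numerator: 10×5928 − 255×232 = 120
Denominator: √[(65950 − 65025)(55020 − 53824)] = √[925 × 1196] = 1051.8080
r = 120 / 1051.8080 ≈ 0.1141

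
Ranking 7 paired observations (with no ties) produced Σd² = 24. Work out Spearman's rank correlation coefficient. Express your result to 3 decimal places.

0.571

ρ = 1 − 6Σd² / [n(n²−1)] = 1 − 6×24 / (7×48)
  = 1 − 144/336 = 1 − 0.4286 ≈ 0.571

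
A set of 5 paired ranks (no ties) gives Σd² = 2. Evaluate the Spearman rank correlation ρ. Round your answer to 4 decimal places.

ρ = 1 − 6Σd² / [n(n²−1)] = 1 − 6×2 / (5×24)
  = 1 − 12/120 = 1 − 0.10000 ≈ 0.9000

0.9000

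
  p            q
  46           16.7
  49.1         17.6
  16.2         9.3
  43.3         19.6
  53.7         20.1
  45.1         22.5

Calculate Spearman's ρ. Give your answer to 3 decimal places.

0.371

Rank p: 4, 5, 1, 2, 6, 3
Rank q: 2, 3, 1, 4, 5, 6
d = rank(p) − rank(q): 2, 2, 0, -2, 1, -3; Σd² = 22
ρ = 1 − 6Σd² / [n(n²−1)] = 1 − 6×22 / (6×35) = 1 − 132/210 ≈ 0.371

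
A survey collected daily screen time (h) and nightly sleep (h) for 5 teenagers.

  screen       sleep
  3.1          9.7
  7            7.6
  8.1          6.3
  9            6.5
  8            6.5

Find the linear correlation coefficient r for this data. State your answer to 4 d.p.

-0.9751

n = 5, Σx = 35.2, Σy = 36.6, Σx² = 269.22, Σy² = 276.04, Σxy = 244.8
nΣxy − ΣxΣy = 1224 − 1288.32 = -64.32
nΣx² − (Σx)² = 1346.1 − 1239.04 = 107.06; nΣy² − (Σy)² = 1380.2 − 1339.56 = 40.64
r = -64.32 / √(107.06 × 40.64) = -64.32 / 65.9615 ≈ -0.9751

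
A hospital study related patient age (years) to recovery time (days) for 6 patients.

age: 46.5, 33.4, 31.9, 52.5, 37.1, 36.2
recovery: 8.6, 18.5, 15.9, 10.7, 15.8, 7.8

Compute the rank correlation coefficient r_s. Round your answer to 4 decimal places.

-0.5429

Rank age: 5, 2, 1, 6, 4, 3
Rank recovery: 2, 6, 5, 3, 4, 1
d = rank(age) − rank(recovery): 3, -4, -4, 3, 0, 2; Σd² = 54
ρ = 1 − 6Σd² / [n(n²−1)] = 1 − 6×54 / (6×35) = 1 − 324/210 ≈ -0.5429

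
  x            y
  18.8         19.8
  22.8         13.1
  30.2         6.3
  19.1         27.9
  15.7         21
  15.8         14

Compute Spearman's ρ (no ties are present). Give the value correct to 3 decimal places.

-0.600

Rank x: 3, 5, 6, 4, 1, 2
Rank y: 4, 2, 1, 6, 5, 3
d = rank(x) − rank(y): -1, 3, 5, -2, -4, -1; Σd² = 56
ρ = 1 − 6Σd² / [n(n²−1)] = 1 − 6×56 / (6×35) = 1 − 336/210 ≈ -0.600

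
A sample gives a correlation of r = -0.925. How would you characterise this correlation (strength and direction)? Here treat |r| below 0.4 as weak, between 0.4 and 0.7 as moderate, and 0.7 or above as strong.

strong negative

r = -0.925 < 0 so the relationship is negative.
|r| = 0.925, which falls in the strong range.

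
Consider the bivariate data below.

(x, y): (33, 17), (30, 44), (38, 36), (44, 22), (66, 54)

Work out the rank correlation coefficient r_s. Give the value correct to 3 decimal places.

0.300

Rank x: 2, 1, 3, 4, 5
Rank y: 1, 4, 3, 2, 5
d = rank(x) − rank(y): 1, -3, 0, 2, 0; Σd² = 14
ρ = 1 − 6Σd² / [n(n²−1)] = 1 − 6×14 / (5×24) = 1 − 84/120 ≈ 0.300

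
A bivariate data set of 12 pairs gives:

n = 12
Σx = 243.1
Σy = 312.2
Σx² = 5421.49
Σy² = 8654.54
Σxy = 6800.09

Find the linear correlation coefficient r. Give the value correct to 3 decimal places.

r = (nΣxy − ΣxΣy) / √[(nΣx² − (Σx)²)(nΣy² − (Σy)²)]
Numerator: 12×6800.09 − 243.1×312.2 = 5705.26
Denominator: √[(65057.88 − 59097.61)(103854.48 − 97468.84)] = √[5960.27 × 6385.64] = 6169.2900
r = 5705.26 / 6169.2900 ≈ 0.925

0.925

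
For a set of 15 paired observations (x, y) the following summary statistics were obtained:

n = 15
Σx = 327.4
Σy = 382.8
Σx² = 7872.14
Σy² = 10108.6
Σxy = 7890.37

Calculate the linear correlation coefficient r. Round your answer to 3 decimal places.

r = (nΣxy − ΣxΣy) / √[(nΣx² − (Σx)²)(nΣy² − (Σy)²)]
Numerator: 15×7890.37 − 327.4×382.8 = -6973.17
Denominator: √[(118082.1 − 107190.76)(151629 − 146535.84)] = √[10891.34 × 5093.16] = 7447.9082
r = -6973.17 / 7447.9082 ≈ -0.936

-0.936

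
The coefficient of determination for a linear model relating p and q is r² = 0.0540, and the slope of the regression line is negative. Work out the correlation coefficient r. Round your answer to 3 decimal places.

|r| = √0.0540 = 0.232
The association is negative, so r = −0.232.

-0.232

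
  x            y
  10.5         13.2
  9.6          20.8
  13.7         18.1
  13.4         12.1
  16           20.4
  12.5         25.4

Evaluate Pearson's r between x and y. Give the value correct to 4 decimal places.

n = 6, Σx = 75.7, Σy = 110, Σx² = 981.91, Σy² = 2142.22, Σxy = 1392.29
nΣxy − ΣxΣy = 8353.74 − 8327 = 26.74
nΣx² − (Σx)² = 5891.46 − 5730.49 = 160.97; nΣy² − (Σy)² = 12853.32 − 12100 = 753.32
r = 26.74 / √(160.97 × 753.32) = 26.74 / 348.2268 ≈ 0.0768

0.0768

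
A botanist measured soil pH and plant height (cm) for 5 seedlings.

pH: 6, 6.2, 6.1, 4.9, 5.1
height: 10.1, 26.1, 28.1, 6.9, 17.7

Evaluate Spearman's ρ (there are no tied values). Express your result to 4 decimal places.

Rank pH: 3, 5, 4, 1, 2
Rank height: 2, 4, 5, 1, 3
d = rank(pH) − rank(height): 1, 1, -1, 0, -1; Σd² = 4
ρ = 1 − 6Σd² / [n(n²−1)] = 1 − 6×4 / (5×24) = 1 − 24/120 ≈ 0.8000

0.8000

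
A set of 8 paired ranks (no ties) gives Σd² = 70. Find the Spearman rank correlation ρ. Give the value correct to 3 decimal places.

ρ = 1 − 6Σd² / [n(n²−1)] = 1 − 6×70 / (8×63)
  = 1 − 420/504 = 1 − 0.8333 ≈ 0.167

0.167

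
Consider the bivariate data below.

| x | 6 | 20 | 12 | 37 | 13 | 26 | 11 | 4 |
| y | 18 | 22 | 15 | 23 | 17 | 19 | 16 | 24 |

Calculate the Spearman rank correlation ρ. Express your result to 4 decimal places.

Rank x: 2, 6, 4, 8, 5, 7, 3, 1
Rank y: 4, 6, 1, 7, 3, 5, 2, 8
d = rank(x) − rank(y): -2, 0, 3, 1, 2, 2, 1, -7; Σd² = 72
ρ = 1 − 6Σd² / [n(n²−1)] = 1 − 6×72 / (8×63) = 1 − 432/504 ≈ 0.1429

0.1429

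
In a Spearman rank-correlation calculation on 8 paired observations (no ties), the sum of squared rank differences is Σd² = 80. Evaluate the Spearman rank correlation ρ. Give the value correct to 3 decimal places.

0.048

ρ = 1 − 6Σd² / [n(n²−1)] = 1 − 6×80 / (8×63)
  = 1 − 480/504 = 1 − 0.9524 ≈ 0.048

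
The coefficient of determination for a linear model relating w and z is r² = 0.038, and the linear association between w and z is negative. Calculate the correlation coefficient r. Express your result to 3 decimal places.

|r| = √0.038 = 0.195
The association is negative, so r = −0.195.

-0.195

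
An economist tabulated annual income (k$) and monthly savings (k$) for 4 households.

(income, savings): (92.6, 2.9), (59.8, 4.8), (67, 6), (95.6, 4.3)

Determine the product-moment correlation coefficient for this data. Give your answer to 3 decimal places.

n = 4, Σx = 315, Σy = 18, Σx² = 25779.16, Σy² = 85.94, Σxy = 1368.66
nΣxy − ΣxΣy = 5474.64 − 5670 = -195.36
nΣx² − (Σx)² = 103116.64 − 99225 = 3891.64; nΣy² − (Σy)² = 343.76 − 324 = 19.76
r = -195.36 / √(3891.64 × 19.76) = -195.36 / 277.3063 ≈ -0.704

-0.704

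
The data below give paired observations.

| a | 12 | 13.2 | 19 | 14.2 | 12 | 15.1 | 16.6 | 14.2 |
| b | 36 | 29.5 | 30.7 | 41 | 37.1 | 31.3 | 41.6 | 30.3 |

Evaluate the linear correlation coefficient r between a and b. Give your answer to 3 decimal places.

n = 8, Σa = 116.3, Σb = 277.5, Σa² = 1730.09, Σb² = 9794.49, Σab = 4025.55
nΣab − ΣaΣb = 32204.4 − 32273.25 = -68.85
nΣa² − (Σa)² = 13840.72 − 13525.69 = 315.03; nΣb² − (Σb)² = 78355.92 − 77006.25 = 1349.67
r = -68.85 / √(315.03 × 1349.67) = -68.85 / 652.0633 ≈ -0.106

-0.106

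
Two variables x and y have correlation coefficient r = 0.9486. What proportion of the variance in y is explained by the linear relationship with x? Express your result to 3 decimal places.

0.900

r² = (0.9486)² = 0.900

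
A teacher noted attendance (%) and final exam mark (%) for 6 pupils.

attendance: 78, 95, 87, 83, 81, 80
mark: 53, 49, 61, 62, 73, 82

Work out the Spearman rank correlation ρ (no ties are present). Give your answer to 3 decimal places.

-0.429

Rank attendance: 1, 6, 5, 4, 3, 2
Rank mark: 2, 1, 3, 4, 5, 6
d = rank(attendance) − rank(mark): -1, 5, 2, 0, -2, -4; Σd² = 50
ρ = 1 − 6Σd² / [n(n²−1)] = 1 − 6×50 / (6×35) = 1 − 300/210 ≈ -0.429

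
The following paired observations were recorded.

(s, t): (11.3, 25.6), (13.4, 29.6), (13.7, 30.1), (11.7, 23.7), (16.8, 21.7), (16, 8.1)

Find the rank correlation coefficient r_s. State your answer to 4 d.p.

-0.4286

Rank s: 1, 3, 4, 2, 6, 5
Rank t: 4, 5, 6, 3, 2, 1
d = rank(s) − rank(t): -3, -2, -2, -1, 4, 4; Σd² = 50
ρ = 1 − 6Σd² / [n(n²−1)] = 1 − 6×50 / (6×35) = 1 − 300/210 ≈ -0.4286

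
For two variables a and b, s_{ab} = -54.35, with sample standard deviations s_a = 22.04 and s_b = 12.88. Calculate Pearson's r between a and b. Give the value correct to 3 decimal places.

-0.191

r = Cov(a,b) / (s_a · s_b) = -54.35 / (22.04 × 12.88)
  = -54.35 / 283.8752 ≈ -0.191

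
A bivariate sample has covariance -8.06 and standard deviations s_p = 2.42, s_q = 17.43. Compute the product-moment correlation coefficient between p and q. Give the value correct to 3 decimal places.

-0.191

r = Cov(p,q) / (s_p · s_q) = -8.06 / (2.42 × 17.43)
  = -8.06 / 42.1806 ≈ -0.191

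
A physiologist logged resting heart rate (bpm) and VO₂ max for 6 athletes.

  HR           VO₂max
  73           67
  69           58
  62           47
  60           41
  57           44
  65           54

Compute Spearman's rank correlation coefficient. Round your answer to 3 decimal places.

0.943

Rank HR: 6, 5, 3, 2, 1, 4
Rank VO₂max: 6, 5, 3, 1, 2, 4
d = rank(HR) − rank(VO₂max): 0, 0, 0, 1, -1, 0; Σd² = 2
ρ = 1 − 6Σd² / [n(n²−1)] = 1 − 6×2 / (6×35) = 1 − 12/210 ≈ 0.943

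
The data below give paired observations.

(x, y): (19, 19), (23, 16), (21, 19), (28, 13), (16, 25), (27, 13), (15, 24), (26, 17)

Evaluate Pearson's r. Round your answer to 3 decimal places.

n = 8, Σx = 175, Σy = 146, Σx² = 4001, Σy² = 2806, Σxy = 3045
nΣxy − ΣxΣy = 24360 − 25550 = -1190
nΣx² − (Σx)² = 32008 − 30625 = 1383; nΣy² − (Σy)² = 22448 − 21316 = 1132
r = -1190 / √(1383 × 1132) = -1190 / 1251.2218 ≈ -0.951

-0.951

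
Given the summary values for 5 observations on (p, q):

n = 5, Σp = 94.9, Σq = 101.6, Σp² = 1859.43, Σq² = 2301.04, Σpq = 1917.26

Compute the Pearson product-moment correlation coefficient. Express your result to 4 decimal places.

r = (nΣpq − ΣpΣq) / √[(nΣp² − (Σp)²)(nΣq² − (Σq)²)]
Numerator: 5×1917.26 − 94.9×101.6 = -55.54
Denominator: √[(9297.15 − 9006.01)(11505.2 − 10322.56)] = √[291.14 × 1182.64] = 586.7826
r = -55.54 / 586.7826 ≈ -0.0947

-0.0947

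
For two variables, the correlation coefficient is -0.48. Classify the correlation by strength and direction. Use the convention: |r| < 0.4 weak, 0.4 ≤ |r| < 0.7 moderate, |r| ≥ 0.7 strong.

moderate negative

r = -0.48 < 0 so the relationship is negative.
|r| = 0.48, which falls in the moderate range.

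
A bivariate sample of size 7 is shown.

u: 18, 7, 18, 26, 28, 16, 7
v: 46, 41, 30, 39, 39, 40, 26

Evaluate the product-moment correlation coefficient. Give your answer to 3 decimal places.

0.321

n = 7, Σu = 120, Σv = 261, Σu² = 2462, Σv² = 10015, Σuv = 4583
nΣuv − ΣuΣv = 32081 − 31320 = 761
nΣu² − (Σu)² = 17234 − 14400 = 2834; nΣv² − (Σv)² = 70105 − 68121 = 1984
r = 761 / √(2834 × 1984) = 761 / 2371.2140 ≈ 0.321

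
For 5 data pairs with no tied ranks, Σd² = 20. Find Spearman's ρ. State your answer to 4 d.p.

0.0000

ρ = 1 − 6Σd² / [n(n²−1)] = 1 − 6×20 / (5×24)
  = 1 − 120/120 = 1 − 1.00000 ≈ 0.0000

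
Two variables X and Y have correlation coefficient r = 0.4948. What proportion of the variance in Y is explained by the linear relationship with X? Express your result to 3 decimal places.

r² = (0.4948)² = 0.245

0.245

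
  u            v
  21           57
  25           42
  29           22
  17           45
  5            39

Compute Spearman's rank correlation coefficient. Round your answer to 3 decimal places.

-0.300

Rank u: 3, 4, 5, 2, 1
Rank v: 5, 3, 1, 4, 2
d = rank(u) − rank(v): -2, 1, 4, -2, -1; Σd² = 26
ρ = 1 − 6Σd² / [n(n²−1)] = 1 − 6×26 / (5×24) = 1 − 156/120 ≈ -0.300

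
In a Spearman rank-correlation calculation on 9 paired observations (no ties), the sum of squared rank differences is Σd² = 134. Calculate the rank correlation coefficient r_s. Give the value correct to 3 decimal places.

-0.117

ρ = 1 − 6Σd² / [n(n²−1)] = 1 − 6×134 / (9×80)
  = 1 − 804/720 = 1 − 1.1167 ≈ -0.117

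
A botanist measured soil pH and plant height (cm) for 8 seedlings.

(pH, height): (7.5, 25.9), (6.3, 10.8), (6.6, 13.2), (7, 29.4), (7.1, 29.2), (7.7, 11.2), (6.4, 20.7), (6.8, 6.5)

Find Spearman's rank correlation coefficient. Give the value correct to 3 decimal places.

Rank pH: 7, 1, 3, 5, 6, 8, 2, 4
Rank height: 6, 2, 4, 8, 7, 3, 5, 1
d = rank(pH) − rank(height): 1, -1, -1, -3, -1, 5, -3, 3; Σd² = 56
ρ = 1 − 6Σd² / [n(n²−1)] = 1 − 6×56 / (8×63) = 1 − 336/504 ≈ 0.333

0.333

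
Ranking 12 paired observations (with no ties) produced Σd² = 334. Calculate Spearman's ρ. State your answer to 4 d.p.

ρ = 1 − 6Σd² / [n(n²−1)] = 1 − 6×334 / (12×143)
  = 1 − 2004/1716 = 1 − 1.16783 ≈ -0.1678

-0.1678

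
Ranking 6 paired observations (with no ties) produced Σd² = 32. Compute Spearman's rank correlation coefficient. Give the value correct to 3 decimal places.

ρ = 1 − 6Σd² / [n(n²−1)] = 1 − 6×32 / (6×35)
  = 1 − 192/210 = 1 − 0.9143 ≈ 0.086

0.086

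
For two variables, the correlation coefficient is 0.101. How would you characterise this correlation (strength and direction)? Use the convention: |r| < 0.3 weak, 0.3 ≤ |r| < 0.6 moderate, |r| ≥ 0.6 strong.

weak positive

r = 0.101 > 0 so the relationship is positive.
|r| = 0.101, which falls in the weak range.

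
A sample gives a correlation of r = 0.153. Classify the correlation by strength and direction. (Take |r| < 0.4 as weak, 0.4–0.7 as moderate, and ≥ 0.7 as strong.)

r = 0.153 > 0 so the relationship is positive.
|r| = 0.153, which falls in the weak range.

weak positive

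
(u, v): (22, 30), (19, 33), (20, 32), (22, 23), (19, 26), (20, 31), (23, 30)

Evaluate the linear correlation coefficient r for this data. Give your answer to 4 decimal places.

n = 7, Σu = 145, Σv = 205, Σu² = 3019, Σv² = 6079, Σuv = 4237
nΣuv − ΣuΣv = 29659 − 29725 = -66
nΣu² − (Σu)² = 21133 − 21025 = 108; nΣv² − (Σv)² = 42553 − 42025 = 528
r = -66 / √(108 × 528) = -66 / 238.7970 ≈ -0.2764

-0.2764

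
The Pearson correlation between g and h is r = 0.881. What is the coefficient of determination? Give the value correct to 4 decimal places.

r² = (0.881)² = 0.7762

0.7762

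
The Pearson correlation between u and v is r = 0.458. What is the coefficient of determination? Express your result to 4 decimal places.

r² = (0.458)² = 0.2098

0.2098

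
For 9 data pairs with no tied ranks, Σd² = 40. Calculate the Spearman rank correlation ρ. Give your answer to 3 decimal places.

0.667

ρ = 1 − 6Σd² / [n(n²−1)] = 1 − 6×40 / (9×80)
  = 1 − 240/720 = 1 − 0.3333 ≈ 0.667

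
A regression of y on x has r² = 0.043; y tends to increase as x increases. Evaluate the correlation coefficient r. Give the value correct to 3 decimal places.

|r| = √0.043 = 0.207
The association is positive, so r = 0.207.

0.207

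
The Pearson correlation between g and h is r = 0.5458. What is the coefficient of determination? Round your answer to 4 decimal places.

r² = (0.5458)² = 0.2979

0.2979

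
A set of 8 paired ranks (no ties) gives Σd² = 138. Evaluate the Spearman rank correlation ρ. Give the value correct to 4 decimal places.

ρ = 1 − 6Σd² / [n(n²−1)] = 1 − 6×138 / (8×63)
  = 1 − 828/504 = 1 − 1.64286 ≈ -0.6429

-0.6429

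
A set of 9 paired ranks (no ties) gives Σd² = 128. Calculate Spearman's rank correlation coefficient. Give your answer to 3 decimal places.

-0.067

ρ = 1 − 6Σd² / [n(n²−1)] = 1 − 6×128 / (9×80)
  = 1 − 768/720 = 1 − 1.0667 ≈ -0.067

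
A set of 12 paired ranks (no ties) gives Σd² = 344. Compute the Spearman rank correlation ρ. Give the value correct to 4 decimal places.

ρ = 1 − 6Σd² / [n(n²−1)] = 1 − 6×344 / (12×143)
  = 1 − 2064/1716 = 1 − 1.20280 ≈ -0.2028

-0.2028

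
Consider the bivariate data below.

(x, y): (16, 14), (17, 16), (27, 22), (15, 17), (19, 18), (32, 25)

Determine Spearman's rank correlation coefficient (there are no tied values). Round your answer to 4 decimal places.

Rank x: 2, 3, 5, 1, 4, 6
Rank y: 1, 2, 5, 3, 4, 6
d = rank(x) − rank(y): 1, 1, 0, -2, 0, 0; Σd² = 6
ρ = 1 − 6Σd² / [n(n²−1)] = 1 − 6×6 / (6×35) = 1 − 36/210 ≈ 0.8286

0.8286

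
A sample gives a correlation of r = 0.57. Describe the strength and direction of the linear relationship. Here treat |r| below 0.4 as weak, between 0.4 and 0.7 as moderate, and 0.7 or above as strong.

r = 0.57 > 0 so the relationship is positive.
|r| = 0.57, which falls in the moderate range.

moderate positive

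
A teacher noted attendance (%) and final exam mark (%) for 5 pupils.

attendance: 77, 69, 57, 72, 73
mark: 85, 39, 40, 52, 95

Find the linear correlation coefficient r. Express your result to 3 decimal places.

n = 5, Σx = 348, Σy = 311, Σx² = 24452, Σy² = 22075, Σxy = 22195
nΣxy − ΣxΣy = 110975 − 108228 = 2747
nΣx² − (Σx)² = 122260 − 121104 = 1156; nΣy² − (Σy)² = 110375 − 96721 = 13654
r = 2747 / √(1156 × 13654) = 2747 / 3972.9113 ≈ 0.691

0.691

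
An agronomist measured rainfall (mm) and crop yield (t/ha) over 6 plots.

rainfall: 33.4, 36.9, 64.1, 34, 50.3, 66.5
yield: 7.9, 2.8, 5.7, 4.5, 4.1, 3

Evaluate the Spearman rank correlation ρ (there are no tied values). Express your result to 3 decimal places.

Rank rainfall: 1, 3, 5, 2, 4, 6
Rank yield: 6, 1, 5, 4, 3, 2
d = rank(rainfall) − rank(yield): -5, 2, 0, -2, 1, 4; Σd² = 50
ρ = 1 − 6Σd² / [n(n²−1)] = 1 − 6×50 / (6×35) = 1 − 300/210 ≈ -0.429

-0.429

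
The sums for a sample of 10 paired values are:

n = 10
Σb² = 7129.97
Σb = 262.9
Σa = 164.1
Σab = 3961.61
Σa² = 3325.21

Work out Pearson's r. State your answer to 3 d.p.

-0.949

r = (nΣab − ΣaΣb) / √[(nΣa² − (Σa)²)(nΣb² − (Σb)²)]
Numerator: 10×3961.61 − 164.1×262.9 = -3525.79
Denominator: √[(33252.1 − 26928.81)(71299.7 − 69116.41)] = √[6323.29 × 2183.29] = 3715.5855
r = -3525.79 / 3715.5855 ≈ -0.949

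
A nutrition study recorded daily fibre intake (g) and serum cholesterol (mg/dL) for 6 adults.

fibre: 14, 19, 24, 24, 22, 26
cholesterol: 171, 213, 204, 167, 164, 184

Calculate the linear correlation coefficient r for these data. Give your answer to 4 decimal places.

0.0503

n = 6, Σx = 129, Σy = 1103, Σx² = 2869, Σy² = 204867, Σxy = 23737
nΣxy − ΣxΣy = 142422 − 142287 = 135
nΣx² − (Σx)² = 17214 − 16641 = 573; nΣy² − (Σy)² = 1229202 − 1216609 = 12593
r = 135 / √(573 × 12593) = 135 / 2686.2221 ≈ 0.0503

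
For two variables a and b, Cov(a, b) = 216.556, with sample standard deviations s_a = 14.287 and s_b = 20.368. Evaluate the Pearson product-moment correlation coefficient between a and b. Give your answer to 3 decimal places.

r = Cov(a,b) / (s_a · s_b) = 216.556 / (14.287 × 20.368)
  = 216.556 / 290.9976 ≈ 0.744

0.744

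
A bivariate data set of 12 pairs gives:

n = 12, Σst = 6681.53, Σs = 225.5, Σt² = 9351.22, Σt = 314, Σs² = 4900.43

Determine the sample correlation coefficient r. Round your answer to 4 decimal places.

r = (nΣst − ΣsΣt) / √[(nΣs² − (Σs)²)(nΣt² − (Σt)²)]
Numerator: 12×6681.53 − 225.5×314 = 9371.36
Denominator: √[(58805.16 − 50850.25)(112214.64 − 98596)] = √[7954.91 × 13618.64] = 10408.4127
r = 9371.36 / 10408.4127 ≈ 0.9004

0.9004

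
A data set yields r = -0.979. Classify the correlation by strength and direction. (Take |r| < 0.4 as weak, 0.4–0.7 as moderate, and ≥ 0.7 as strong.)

r = -0.979 < 0 so the relationship is negative.
|r| = 0.979, which falls in the strong range.

strong negative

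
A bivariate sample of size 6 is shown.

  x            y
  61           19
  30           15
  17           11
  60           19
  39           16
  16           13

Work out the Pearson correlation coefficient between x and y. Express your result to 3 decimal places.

n = 6, Σx = 223, Σy = 93, Σx² = 10287, Σy² = 1493, Σxy = 3768
nΣxy − ΣxΣy = 22608 − 20739 = 1869
nΣx² − (Σx)² = 61722 − 49729 = 11993; nΣy² − (Σy)² = 8958 − 8649 = 309
r = 1869 / √(11993 × 309) = 1869 / 1925.0551 ≈ 0.971

0.971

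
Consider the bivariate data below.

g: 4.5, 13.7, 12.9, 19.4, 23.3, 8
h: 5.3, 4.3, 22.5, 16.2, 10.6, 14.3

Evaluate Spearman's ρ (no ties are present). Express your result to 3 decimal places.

Rank g: 1, 4, 3, 5, 6, 2
Rank h: 2, 1, 6, 5, 3, 4
d = rank(g) − rank(h): -1, 3, -3, 0, 3, -2; Σd² = 32
ρ = 1 − 6Σd² / [n(n²−1)] = 1 − 6×32 / (6×35) = 1 − 192/210 ≈ 0.086

0.086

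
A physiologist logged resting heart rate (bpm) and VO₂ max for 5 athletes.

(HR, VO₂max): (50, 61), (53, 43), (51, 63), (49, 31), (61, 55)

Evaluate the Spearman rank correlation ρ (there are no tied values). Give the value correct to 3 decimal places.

0.200

Rank HR: 2, 4, 3, 1, 5
Rank VO₂max: 4, 2, 5, 1, 3
d = rank(HR) − rank(VO₂max): -2, 2, -2, 0, 2; Σd² = 16
ρ = 1 − 6Σd² / [n(n²−1)] = 1 − 6×16 / (5×24) = 1 − 96/120 ≈ 0.200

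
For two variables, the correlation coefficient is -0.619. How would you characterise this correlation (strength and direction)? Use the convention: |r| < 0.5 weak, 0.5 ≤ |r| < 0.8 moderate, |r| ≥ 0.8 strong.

moderate negative

r = -0.619 < 0 so the relationship is negative.
|r| = 0.619, which falls in the moderate range.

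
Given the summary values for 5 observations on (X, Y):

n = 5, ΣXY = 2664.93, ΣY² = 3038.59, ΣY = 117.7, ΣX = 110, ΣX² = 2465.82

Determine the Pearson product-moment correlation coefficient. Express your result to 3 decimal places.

r = (nΣXY − ΣXΣY) / √[(nΣX² − (ΣX)²)(nΣY² − (ΣY)²)]
Numerator: 5×2664.93 − 110×117.7 = 377.65
Denominator: √[(12329.1 − 12100)(15192.95 − 13853.29)] = √[229.1 × 1339.66] = 554.0001
r = 377.65 / 554.0001 ≈ 0.682

0.682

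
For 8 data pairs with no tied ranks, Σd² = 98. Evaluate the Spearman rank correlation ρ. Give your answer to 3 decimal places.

ρ = 1 − 6Σd² / [n(n²−1)] = 1 − 6×98 / (8×63)
  = 1 − 588/504 = 1 − 1.1667 ≈ -0.167

-0.167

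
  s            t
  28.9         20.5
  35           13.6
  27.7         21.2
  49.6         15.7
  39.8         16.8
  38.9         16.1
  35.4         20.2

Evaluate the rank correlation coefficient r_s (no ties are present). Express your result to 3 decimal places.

-0.607

Rank s: 2, 3, 1, 7, 6, 5, 4
Rank t: 6, 1, 7, 2, 4, 3, 5
d = rank(s) − rank(t): -4, 2, -6, 5, 2, 2, -1; Σd² = 90
ρ = 1 − 6Σd² / [n(n²−1)] = 1 − 6×90 / (7×48) = 1 − 540/336 ≈ -0.607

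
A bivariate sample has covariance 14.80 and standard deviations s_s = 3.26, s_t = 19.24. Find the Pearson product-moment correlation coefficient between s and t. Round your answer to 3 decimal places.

0.236

r = Cov(s,t) / (s_s · s_t) = 14.80 / (3.26 × 19.24)
  = 14.80 / 62.7224 ≈ 0.236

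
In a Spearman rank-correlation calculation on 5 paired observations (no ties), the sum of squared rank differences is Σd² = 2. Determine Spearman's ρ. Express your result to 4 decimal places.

0.9000

ρ = 1 − 6Σd² / [n(n²−1)] = 1 − 6×2 / (5×24)
  = 1 − 12/120 = 1 − 0.10000 ≈ 0.9000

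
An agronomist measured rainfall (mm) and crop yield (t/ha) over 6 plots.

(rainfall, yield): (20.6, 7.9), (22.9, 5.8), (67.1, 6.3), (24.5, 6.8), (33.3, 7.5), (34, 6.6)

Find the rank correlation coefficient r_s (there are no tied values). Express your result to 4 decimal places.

Rank rainfall: 1, 2, 6, 3, 4, 5
Rank yield: 6, 1, 2, 4, 5, 3
d = rank(rainfall) − rank(yield): -5, 1, 4, -1, -1, 2; Σd² = 48
ρ = 1 − 6Σd² / [n(n²−1)] = 1 − 6×48 / (6×35) = 1 − 288/210 ≈ -0.3714

-0.3714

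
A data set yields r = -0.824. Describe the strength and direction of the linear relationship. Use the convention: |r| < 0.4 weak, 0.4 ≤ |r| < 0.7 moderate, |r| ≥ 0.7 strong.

r = -0.824 < 0 so the relationship is negative.
|r| = 0.824, which falls in the strong range.

strong negative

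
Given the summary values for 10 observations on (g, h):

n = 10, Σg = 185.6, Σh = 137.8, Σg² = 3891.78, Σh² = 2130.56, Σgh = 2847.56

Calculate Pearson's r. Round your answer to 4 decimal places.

r = (nΣgh − ΣgΣh) / √[(nΣg² − (Σg)²)(nΣh² − (Σh)²)]
Numerator: 10×2847.56 − 185.6×137.8 = 2899.92
Denominator: √[(38917.8 − 34447.36)(21305.6 − 18988.84)] = √[4470.44 × 2316.76] = 3218.2195
r = 2899.92 / 3218.2195 ≈ 0.9011

0.9011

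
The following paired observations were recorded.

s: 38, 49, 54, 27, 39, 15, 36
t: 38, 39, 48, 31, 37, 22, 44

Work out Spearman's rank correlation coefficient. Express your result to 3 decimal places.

Rank s: 4, 6, 7, 2, 5, 1, 3
Rank t: 4, 5, 7, 2, 3, 1, 6
d = rank(s) − rank(t): 0, 1, 0, 0, 2, 0, -3; Σd² = 14
ρ = 1 − 6Σd² / [n(n²−1)] = 1 − 6×14 / (7×48) = 1 − 84/336 ≈ 0.750

0.750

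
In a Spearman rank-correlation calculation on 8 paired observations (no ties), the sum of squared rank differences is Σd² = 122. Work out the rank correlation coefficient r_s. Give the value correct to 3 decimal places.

-0.452

ρ = 1 − 6Σd² / [n(n²−1)] = 1 − 6×122 / (8×63)
  = 1 − 732/504 = 1 − 1.4524 ≈ -0.452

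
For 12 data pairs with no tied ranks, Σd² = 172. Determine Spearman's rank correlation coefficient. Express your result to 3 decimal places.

ρ = 1 − 6Σd² / [n(n²−1)] = 1 − 6×172 / (12×143)
  = 1 − 1032/1716 = 1 − 0.6014 ≈ 0.399

0.399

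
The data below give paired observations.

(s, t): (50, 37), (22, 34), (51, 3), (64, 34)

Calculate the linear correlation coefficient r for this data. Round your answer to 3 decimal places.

-0.143

n = 4, Σs = 187, Σt = 108, Σs² = 9681, Σt² = 3690, Σst = 4927
nΣst − ΣsΣt = 19708 − 20196 = -488
nΣs² − (Σs)² = 38724 − 34969 = 3755; nΣt² − (Σt)² = 14760 − 11664 = 3096
r = -488 / √(3755 × 3096) = -488 / 3409.6158 ≈ -0.143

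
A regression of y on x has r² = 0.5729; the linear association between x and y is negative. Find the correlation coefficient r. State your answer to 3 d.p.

|r| = √0.5729 = 0.757
The association is negative, so r = −0.757.

-0.757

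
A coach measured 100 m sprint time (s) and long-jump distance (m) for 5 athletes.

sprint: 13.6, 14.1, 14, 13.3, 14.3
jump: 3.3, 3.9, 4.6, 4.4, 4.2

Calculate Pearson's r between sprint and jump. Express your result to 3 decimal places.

n = 5, Σx = 69.3, Σy = 20.4, Σx² = 961.15, Σy² = 84.26, Σxy = 282.85
nΣxy − ΣxΣy = 1414.25 − 1413.72 = 0.53
nΣx² − (Σx)² = 4805.75 − 4802.49 = 3.26; nΣy² − (Σy)² = 421.3 − 416.16 = 5.14
r = 0.53 / √(3.26 × 5.14) = 0.53 / 4.0935 ≈ 0.129

0.129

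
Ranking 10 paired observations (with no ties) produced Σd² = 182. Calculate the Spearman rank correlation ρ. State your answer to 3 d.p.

-0.103

ρ = 1 − 6Σd² / [n(n²−1)] = 1 − 6×182 / (10×99)
  = 1 − 1092/990 = 1 − 1.1030 ≈ -0.103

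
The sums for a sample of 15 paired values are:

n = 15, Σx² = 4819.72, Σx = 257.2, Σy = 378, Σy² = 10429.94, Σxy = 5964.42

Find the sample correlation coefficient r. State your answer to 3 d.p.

-0.849

r = (nΣxy − ΣxΣy) / √[(nΣx² − (Σx)²)(nΣy² − (Σy)²)]
Numerator: 15×5964.42 − 257.2×378 = -7755.3
Denominator: √[(72295.8 − 66151.84)(156449.1 − 142884)] = √[6143.96 × 13565.1] = 9129.2624
r = -7755.3 / 9129.2624 ≈ -0.849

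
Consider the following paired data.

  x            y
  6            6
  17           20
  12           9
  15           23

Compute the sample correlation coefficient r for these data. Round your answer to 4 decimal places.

0.8744

n = 4, Σx = 50, Σy = 58, Σx² = 694, Σy² = 1046, Σxy = 829
nΣxy − ΣxΣy = 3316 − 2900 = 416
nΣx² − (Σx)² = 2776 − 2500 = 276; nΣy² − (Σy)² = 4184 − 3364 = 820
r = 416 / √(276 × 820) = 416 / 475.7310 ≈ 0.8744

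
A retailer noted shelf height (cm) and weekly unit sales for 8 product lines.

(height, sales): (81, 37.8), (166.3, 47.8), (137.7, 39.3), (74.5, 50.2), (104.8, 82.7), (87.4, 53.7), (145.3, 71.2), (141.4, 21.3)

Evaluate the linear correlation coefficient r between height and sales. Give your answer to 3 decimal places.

n = 8, Σx = 938.4, Σy = 404, Σx² = 118456.08, Σy² = 23024.32, Σxy = 46879.97
nΣxy − ΣxΣy = 375039.76 − 379113.6 = -4073.84
nΣx² − (Σx)² = 947648.64 − 880594.56 = 67054.08; nΣy² − (Σy)² = 184194.56 − 163216 = 20978.56
r = -4073.84 / √(67054.08 × 20978.56) = -4073.84 / 37505.9734 ≈ -0.109

-0.109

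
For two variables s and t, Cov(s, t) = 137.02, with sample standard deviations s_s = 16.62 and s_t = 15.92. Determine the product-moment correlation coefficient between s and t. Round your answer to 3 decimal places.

0.518

r = Cov(s,t) / (s_s · s_t) = 137.02 / (16.62 × 15.92)
  = 137.02 / 264.5904 ≈ 0.518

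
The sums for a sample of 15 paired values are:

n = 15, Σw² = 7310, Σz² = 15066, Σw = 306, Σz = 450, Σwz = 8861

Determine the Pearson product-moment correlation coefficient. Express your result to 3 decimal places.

r = (nΣwz − ΣwΣz) / √[(nΣw² − (Σw)²)(nΣz² − (Σz)²)]
Numerator: 15×8861 − 306×450 = -4785
Denominator: √[(109650 − 93636)(225990 − 202500)] = √[16014 × 23490] = 19395.0731
r = -4785 / 19395.0731 ≈ -0.247

-0.247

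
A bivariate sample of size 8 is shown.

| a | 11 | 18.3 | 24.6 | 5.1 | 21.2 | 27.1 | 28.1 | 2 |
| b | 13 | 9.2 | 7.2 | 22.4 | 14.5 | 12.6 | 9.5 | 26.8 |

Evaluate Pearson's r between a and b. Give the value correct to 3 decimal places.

n = 8, Σa = 137.4, Σb = 115.2, Σa² = 3064.52, Σb² = 1984.74, Σab = 1572.13
nΣab − ΣaΣb = 12577.04 − 15828.48 = -3251.44
nΣa² − (Σa)² = 24516.16 − 18878.76 = 5637.4; nΣb² − (Σb)² = 15877.92 − 13271.04 = 2606.88
r = -3251.44 / √(5637.4 × 2606.88) = -3251.44 / 3833.5395 ≈ -0.848

-0.848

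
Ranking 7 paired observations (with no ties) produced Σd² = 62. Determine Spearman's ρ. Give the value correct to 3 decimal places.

ρ = 1 − 6Σd² / [n(n²−1)] = 1 − 6×62 / (7×48)
  = 1 − 372/336 = 1 − 1.1071 ≈ -0.107

-0.107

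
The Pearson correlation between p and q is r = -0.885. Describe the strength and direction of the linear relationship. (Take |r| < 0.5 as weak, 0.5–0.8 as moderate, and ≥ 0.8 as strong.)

r = -0.885 < 0 so the relationship is negative.
|r| = 0.885, which falls in the strong range.

strong negative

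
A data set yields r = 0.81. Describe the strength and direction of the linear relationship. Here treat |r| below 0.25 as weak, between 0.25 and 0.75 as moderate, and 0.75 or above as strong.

strong positive

r = 0.81 > 0 so the relationship is positive.
|r| = 0.81, which falls in the strong range.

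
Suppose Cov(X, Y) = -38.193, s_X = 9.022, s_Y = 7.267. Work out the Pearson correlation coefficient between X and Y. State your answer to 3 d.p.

r = Cov(X,Y) / (s_X · s_Y) = -38.193 / (9.022 × 7.267)
  = -38.193 / 65.5629 ≈ -0.583

-0.583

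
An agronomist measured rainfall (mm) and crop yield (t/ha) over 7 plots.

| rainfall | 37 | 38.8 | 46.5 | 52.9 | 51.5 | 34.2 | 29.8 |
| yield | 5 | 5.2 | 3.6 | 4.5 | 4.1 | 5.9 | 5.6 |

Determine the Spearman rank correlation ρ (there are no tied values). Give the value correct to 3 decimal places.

Rank rainfall: 3, 4, 5, 7, 6, 2, 1
Rank yield: 4, 5, 1, 3, 2, 7, 6
d = rank(rainfall) − rank(yield): -1, -1, 4, 4, 4, -5, -5; Σd² = 100
ρ = 1 − 6Σd² / [n(n²−1)] = 1 − 6×100 / (7×48) = 1 − 600/336 ≈ -0.786

-0.786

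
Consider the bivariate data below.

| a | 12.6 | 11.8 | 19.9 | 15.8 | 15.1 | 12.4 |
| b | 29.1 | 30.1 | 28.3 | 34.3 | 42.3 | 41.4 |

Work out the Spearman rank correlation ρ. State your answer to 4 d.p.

-0.2571

Rank a: 3, 1, 6, 5, 4, 2
Rank b: 2, 3, 1, 4, 6, 5
d = rank(a) − rank(b): 1, -2, 5, 1, -2, -3; Σd² = 44
ρ = 1 − 6Σd² / [n(n²−1)] = 1 − 6×44 / (6×35) = 1 − 264/210 ≈ -0.2571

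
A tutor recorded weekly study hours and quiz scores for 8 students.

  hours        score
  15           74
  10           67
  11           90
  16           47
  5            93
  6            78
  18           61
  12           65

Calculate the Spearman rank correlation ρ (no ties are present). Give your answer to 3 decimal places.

Rank hours: 6, 3, 4, 7, 1, 2, 8, 5
Rank score: 5, 4, 7, 1, 8, 6, 2, 3
d = rank(hours) − rank(score): 1, -1, -3, 6, -7, -4, 6, 2; Σd² = 152
ρ = 1 − 6Σd² / [n(n²−1)] = 1 − 6×152 / (8×63) = 1 − 912/504 ≈ -0.810

-0.810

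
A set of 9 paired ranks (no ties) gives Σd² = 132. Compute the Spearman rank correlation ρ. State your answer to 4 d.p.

-0.1000

ρ = 1 − 6Σd² / [n(n²−1)] = 1 − 6×132 / (9×80)
  = 1 − 792/720 = 1 − 1.10000 ≈ -0.1000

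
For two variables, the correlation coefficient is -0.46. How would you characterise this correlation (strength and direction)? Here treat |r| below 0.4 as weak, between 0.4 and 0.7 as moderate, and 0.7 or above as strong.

moderate negative

r = -0.46 < 0 so the relationship is negative.
|r| = 0.46, which falls in the moderate range.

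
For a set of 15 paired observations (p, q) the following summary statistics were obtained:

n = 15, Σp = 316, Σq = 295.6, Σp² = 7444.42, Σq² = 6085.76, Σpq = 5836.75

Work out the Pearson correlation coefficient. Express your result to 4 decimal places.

-0.8624

r = (nΣpq − ΣpΣq) / √[(nΣp² − (Σp)²)(nΣq² − (Σq)²)]
Numerator: 15×5836.75 − 316×295.6 = -5858.35
Denominator: √[(111666.3 − 99856)(91286.4 − 87379.36)] = √[11810.3 × 3907.04] = 6792.8871
r = -5858.35 / 6792.8871 ≈ -0.8624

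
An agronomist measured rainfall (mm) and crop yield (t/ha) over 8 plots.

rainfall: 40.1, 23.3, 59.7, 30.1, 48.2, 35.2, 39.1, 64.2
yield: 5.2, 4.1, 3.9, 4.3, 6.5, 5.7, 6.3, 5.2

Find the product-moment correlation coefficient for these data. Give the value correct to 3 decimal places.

0.102

n = 8, Σx = 339.9, Σy = 41.2, Σx² = 15833.73, Σy² = 219.02, Σxy = 1760.42
nΣxy − ΣxΣy = 14083.36 − 14003.88 = 79.48
nΣx² − (Σx)² = 126669.84 − 115532.01 = 11137.83; nΣy² − (Σy)² = 1752.16 − 1697.44 = 54.72
r = 79.48 / √(11137.83 × 54.72) = 79.48 / 780.6805 ≈ 0.102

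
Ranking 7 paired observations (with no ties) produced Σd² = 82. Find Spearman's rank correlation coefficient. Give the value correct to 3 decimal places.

-0.464

ρ = 1 − 6Σd² / [n(n²−1)] = 1 − 6×82 / (7×48)
  = 1 − 492/336 = 1 − 1.4643 ≈ -0.464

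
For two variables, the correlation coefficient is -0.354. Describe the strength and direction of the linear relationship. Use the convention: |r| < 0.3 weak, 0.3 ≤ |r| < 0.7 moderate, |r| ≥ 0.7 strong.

moderate negative

r = -0.354 < 0 so the relationship is negative.
|r| = 0.354, which falls in the moderate range.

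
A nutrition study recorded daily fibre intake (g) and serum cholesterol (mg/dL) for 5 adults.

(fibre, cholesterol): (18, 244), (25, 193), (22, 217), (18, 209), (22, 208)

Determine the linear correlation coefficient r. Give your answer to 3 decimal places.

n = 5, Σx = 105, Σy = 1071, Σx² = 2241, Σy² = 230819, Σxy = 22329
nΣxy − ΣxΣy = 111645 − 112455 = -810
nΣx² − (Σx)² = 11205 − 11025 = 180; nΣy² − (Σy)² = 1154095 − 1147041 = 7054
r = -810 / √(180 × 7054) = -810 / 1126.8185 ≈ -0.719

-0.719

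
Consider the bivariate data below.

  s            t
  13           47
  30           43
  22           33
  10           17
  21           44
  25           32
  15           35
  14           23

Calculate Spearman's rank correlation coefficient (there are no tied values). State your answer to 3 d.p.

0.214

Rank s: 2, 8, 6, 1, 5, 7, 4, 3
Rank t: 8, 6, 4, 1, 7, 3, 5, 2
d = rank(s) − rank(t): -6, 2, 2, 0, -2, 4, -1, 1; Σd² = 66
ρ = 1 − 6Σd² / [n(n²−1)] = 1 − 6×66 / (8×63) = 1 − 396/504 ≈ 0.214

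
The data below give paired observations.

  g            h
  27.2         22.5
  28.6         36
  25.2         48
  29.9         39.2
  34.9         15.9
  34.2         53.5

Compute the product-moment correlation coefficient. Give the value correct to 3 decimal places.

-0.162

n = 6, Σg = 180, Σh = 215.1, Σg² = 5474.5, Σh² = 8757.95, Σgh = 6407.89
nΣgh − ΣgΣh = 38447.34 − 38718 = -270.66
nΣg² − (Σg)² = 32847 − 32400 = 447; nΣh² − (Σh)² = 52547.7 − 46268.01 = 6279.69
r = -270.66 / √(447 × 6279.69) = -270.66 / 1675.4168 ≈ -0.162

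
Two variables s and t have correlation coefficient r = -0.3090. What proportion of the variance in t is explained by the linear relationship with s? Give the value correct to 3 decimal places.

0.095

r² = (-0.3090)² = 0.095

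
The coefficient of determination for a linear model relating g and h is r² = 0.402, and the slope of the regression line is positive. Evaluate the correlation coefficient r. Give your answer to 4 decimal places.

0.6340

|r| = √0.402 = 0.6340
The association is positive, so r = 0.6340.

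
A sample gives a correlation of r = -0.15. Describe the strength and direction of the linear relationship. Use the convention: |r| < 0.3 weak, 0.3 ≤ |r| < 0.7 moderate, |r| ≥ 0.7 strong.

weak negative

r = -0.15 < 0 so the relationship is negative.
|r| = 0.15, which falls in the weak range.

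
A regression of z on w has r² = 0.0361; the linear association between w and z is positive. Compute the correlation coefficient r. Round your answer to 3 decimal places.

|r| = √0.0361 = 0.190
The association is positive, so r = 0.190.

0.190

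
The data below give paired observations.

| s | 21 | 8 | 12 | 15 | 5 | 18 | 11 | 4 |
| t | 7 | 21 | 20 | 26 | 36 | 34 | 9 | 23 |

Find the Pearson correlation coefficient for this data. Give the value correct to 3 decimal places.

-0.319

n = 8, Σs = 94, Σt = 176, Σs² = 1360, Σt² = 4628, Σst = 1928
nΣst − ΣsΣt = 15424 − 16544 = -1120
nΣs² − (Σs)² = 10880 − 8836 = 2044; nΣt² − (Σt)² = 37024 − 30976 = 6048
r = -1120 / √(2044 × 6048) = -1120 / 3515.9795 ≈ -0.319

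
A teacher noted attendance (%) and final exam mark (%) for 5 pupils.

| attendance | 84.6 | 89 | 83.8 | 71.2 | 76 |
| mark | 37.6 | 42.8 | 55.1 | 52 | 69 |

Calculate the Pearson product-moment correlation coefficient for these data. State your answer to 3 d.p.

n = 5, Σx = 404.6, Σy = 256.5, Σx² = 32946.04, Σy² = 13746.61, Σxy = 20553.94
nΣxy − ΣxΣy = 102769.7 − 103779.9 = -1010.2
nΣx² − (Σx)² = 164730.2 − 163701.16 = 1029.04; nΣy² − (Σy)² = 68733.05 − 65792.25 = 2940.8
r = -1010.2 / √(1029.04 × 2940.8) = -1010.2 / 1739.5979 ≈ -0.581

-0.581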